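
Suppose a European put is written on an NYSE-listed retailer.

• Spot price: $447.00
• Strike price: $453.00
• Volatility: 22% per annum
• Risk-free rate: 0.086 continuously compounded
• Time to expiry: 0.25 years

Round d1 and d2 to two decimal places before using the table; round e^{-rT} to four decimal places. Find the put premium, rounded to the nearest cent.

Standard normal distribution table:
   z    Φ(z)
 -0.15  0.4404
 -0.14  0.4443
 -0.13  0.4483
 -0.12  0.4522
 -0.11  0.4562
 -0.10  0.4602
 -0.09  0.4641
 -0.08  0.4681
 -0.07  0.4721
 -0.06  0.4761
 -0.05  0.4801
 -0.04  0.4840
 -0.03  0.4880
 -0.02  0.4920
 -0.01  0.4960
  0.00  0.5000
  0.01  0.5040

$17.74

σ√T = 0.22 × 0.5000 = 0.1100
ln(S/K) + (r + σ²/2)T = ln(447/453) + (0.086 + 0.22²/2)·0.25 = -0.0133 + 0.0275 = 0.0142
d₁ = 0.0142 / 0.1100 = 0.1292 ⇒ 0.13
d₂ = d₁ − σ√T = 0.1292 − 0.1100 = 0.0192 ⇒ 0.02
exp(−rT) = exp(−0.086·0.25) = 0.9787
N(−d₂) = N(-0.02) = 0.4920;  N(−d₁) = N(-0.13) = 0.4483
P = 453·0.9787·0.4920 − 447·0.4483 = 218.1287 − 200.3901 = 17.7386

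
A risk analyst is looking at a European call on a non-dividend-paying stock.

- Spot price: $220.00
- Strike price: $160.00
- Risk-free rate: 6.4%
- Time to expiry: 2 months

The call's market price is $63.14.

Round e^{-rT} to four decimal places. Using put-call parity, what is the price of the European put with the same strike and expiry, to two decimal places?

$1.44

exp(−rT) = exp(−0.064·0.1667) = 0.9894
Put-call parity: C − P = S − K·e^(−rT) = 220 − 160·0.9894 = 220 − 158.3040 = 61.6960
P = C − (C − P) = 63.14 − (61.6960) = 1.4440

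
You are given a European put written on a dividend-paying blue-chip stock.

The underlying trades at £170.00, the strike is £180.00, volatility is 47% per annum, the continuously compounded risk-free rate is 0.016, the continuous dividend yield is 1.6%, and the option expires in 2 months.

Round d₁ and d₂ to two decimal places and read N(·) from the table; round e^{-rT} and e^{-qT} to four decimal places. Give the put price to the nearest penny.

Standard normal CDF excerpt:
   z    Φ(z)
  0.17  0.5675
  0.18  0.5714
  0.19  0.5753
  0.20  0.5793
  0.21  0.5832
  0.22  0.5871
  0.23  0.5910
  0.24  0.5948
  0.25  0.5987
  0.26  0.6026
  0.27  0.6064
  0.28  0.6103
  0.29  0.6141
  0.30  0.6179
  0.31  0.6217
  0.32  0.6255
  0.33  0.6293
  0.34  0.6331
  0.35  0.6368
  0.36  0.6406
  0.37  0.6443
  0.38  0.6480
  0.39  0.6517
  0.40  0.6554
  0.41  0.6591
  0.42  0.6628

σ√T = 0.47 × 0.4082 = 0.1919
d₁ = [ln(170/180) + (0.016 − 0.016 + 0.47²/2)·0.1667] / 0.1919 = [-0.0572 + 0.0184] / 0.1919 = -0.2020 → -0.20
d₂ = d₁ − σ√T = -0.2020 − 0.1919 = -0.3938 → -0.39
exp(−qT) = exp(−0.016·0.1667) = 0.9973;  exp(−rT) = exp(−0.016·0.1667) = 0.9973
N(−d₂) = N(0.39) = 0.6517;  N(−d₁) = N(0.20) = 0.5793
P = 180·0.9973·0.6517 − 170·0.9973·0.5793 = 116.9893 − 98.2151 = 18.7742

£18.77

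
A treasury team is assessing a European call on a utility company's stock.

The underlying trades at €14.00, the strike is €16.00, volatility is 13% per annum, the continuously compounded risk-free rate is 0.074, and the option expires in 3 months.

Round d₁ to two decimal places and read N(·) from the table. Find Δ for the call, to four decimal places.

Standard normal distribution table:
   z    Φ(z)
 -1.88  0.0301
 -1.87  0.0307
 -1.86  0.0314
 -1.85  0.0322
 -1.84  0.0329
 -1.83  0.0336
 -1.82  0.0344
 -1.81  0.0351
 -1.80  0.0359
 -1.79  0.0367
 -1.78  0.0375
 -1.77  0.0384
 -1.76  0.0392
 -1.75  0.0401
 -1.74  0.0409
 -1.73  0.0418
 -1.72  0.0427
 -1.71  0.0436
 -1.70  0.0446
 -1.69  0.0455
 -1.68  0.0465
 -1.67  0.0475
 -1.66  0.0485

0.0409

T = 0.25;  σ√T = 0.0650
ln(S/K) + (r + σ²/2)T = ln(14/16) + (0.074 + 0.13²/2)·0.25 = -0.1335 + 0.0206 = -0.1129
d₁ = -0.1129 / 0.0650 = -1.7372 → -1.74
N(d₁) = N(-1.74) = 0.0409
Δ_call = N(d₁) = 0.0409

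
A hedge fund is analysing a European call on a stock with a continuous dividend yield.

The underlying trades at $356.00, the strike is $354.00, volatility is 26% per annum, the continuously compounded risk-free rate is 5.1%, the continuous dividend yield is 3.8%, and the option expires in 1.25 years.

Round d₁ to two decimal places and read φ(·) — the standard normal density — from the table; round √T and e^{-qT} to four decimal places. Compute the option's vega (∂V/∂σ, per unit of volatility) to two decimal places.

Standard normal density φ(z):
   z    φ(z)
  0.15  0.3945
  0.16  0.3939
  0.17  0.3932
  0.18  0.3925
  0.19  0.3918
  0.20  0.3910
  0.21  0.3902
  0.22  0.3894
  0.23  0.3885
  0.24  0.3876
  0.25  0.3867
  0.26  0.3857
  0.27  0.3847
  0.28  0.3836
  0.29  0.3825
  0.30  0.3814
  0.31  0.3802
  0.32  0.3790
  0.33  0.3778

147.79

σ√T = 0.26·√1.25 = 0.2907
d₁ = [ln(356/354) + (0.051 − 0.038 + ½·0.26²)·1.25] / (σ√T) = (0.0056 + 0.0585) / 0.2907 = 0.2206 → 0.22
√T = √1.25 = 1.1180
φ(d₁) = φ(0.22) = 0.3894
exp(−qT) = exp(−0.038·1.25) = 0.9536
vega = S·exp(−qT)·φ(d₁)·√T = 356·0.9536·0.3894·1.1180 = 147.7930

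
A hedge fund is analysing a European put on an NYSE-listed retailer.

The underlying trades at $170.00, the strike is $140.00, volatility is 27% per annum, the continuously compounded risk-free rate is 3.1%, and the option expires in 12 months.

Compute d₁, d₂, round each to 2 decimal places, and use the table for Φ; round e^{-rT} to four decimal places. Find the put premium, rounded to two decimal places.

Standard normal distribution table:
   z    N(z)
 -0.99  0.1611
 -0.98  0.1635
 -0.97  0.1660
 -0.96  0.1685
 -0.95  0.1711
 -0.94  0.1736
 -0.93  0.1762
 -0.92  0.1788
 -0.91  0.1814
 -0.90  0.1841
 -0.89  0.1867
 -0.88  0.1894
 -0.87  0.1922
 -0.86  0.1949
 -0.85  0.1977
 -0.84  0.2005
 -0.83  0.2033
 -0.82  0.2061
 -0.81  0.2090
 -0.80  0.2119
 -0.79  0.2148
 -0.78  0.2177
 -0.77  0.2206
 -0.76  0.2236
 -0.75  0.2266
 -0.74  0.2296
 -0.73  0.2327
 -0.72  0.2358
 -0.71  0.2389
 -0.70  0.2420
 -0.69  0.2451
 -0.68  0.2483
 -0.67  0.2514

$4.63

σ√T = 0.27 × 1.0000 = 0.2700
ln(S/K) + (r + σ²/2)T = ln(170/140) + (0.031 + 0.27²/2)·1 = 0.1942 + 0.0675 = 0.2616
d₁ = 0.2616 / 0.2700 = 0.9689 ≈ 0.97
d₂ = d₁ − σ√T = 0.9689 − 0.2700 = 0.6989 ≈ 0.70
exp(−rT) = exp(−0.031·1) = 0.9695
N(−d₂) = N(-0.70) = 0.2420;  N(−d₁) = N(-0.97) = 0.1660
P = 140·0.9695·0.2420 − 170·0.1660 = 32.8467 − 28.2200 = 4.6267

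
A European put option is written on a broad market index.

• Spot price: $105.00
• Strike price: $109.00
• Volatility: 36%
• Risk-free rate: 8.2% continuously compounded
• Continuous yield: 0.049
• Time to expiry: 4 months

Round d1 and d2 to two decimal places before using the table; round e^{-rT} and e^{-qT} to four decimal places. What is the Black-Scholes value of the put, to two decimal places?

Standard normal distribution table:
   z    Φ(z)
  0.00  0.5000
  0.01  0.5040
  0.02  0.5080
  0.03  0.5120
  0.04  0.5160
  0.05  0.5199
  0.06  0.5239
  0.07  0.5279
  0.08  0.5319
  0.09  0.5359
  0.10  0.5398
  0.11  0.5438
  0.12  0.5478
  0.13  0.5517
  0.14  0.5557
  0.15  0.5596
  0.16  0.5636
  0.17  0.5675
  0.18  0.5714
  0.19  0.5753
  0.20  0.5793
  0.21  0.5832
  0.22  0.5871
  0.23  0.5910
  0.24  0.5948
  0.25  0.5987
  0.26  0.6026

σ√T = 0.36·√0.3333 = 0.2078
d₁ = [ln(105/109) + (0.082 − 0.049 + 0.36²/2)·0.3333] / 0.2078 = [-0.0374 + 0.0326] / 0.2078 = -0.0230 ⇒ -0.02
d₂ = d₁ − σ√T = -0.0230 − 0.2078 = -0.2309 ⇒ -0.23
exp(−qT) = exp(−0.049·0.3333) = 0.9838;  exp(−rT) = exp(−0.082·0.3333) = 0.9730
N(−d₂) = N(0.23) = 0.5910;  N(−d₁) = N(0.02) = 0.5080
P = 109·0.9730·0.5910 − 105·0.9838·0.5080 = 62.6797 − 52.4759 = 10.2038

$10.20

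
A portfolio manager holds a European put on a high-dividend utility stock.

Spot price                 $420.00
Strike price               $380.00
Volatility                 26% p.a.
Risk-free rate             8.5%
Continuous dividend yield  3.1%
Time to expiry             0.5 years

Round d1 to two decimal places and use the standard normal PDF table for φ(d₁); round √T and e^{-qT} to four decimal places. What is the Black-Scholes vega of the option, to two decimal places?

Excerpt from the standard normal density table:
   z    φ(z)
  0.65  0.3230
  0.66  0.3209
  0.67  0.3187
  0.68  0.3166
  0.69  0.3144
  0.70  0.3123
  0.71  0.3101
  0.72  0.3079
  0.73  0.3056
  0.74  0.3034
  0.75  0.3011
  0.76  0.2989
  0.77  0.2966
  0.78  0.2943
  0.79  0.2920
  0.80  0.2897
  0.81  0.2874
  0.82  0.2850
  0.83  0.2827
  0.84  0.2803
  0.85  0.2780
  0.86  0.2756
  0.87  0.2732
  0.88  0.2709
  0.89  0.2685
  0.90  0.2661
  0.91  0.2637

86.06

T = 0.5;  σ√T = 0.1838
d₁ = [ln(420/380) + (0.085 − 0.031 + 0.26²/2)·0.5] / 0.1838 = [0.1001 + 0.0439] / 0.1838 = 0.7832 ⇒ 0.78
√T = √0.5 = 0.7071
φ(d₁) = φ(0.78) = 0.2943
exp(−qT) = exp(−0.031·0.5) = 0.9846
vega = S·exp(−qT)·φ(d₁)·√T = 420·0.9846·0.2943·0.7071 = 86.0558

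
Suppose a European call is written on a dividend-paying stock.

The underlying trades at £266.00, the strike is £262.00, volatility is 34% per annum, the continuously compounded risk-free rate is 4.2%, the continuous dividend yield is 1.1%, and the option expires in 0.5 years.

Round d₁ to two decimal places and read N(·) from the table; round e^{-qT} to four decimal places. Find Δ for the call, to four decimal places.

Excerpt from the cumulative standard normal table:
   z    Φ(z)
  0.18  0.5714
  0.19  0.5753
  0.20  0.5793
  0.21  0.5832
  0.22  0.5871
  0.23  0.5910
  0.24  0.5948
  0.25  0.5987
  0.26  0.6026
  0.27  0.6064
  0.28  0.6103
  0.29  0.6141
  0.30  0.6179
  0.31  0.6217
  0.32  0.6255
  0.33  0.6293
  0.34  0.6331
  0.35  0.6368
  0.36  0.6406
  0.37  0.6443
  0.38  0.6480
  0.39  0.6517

0.5954

σ√T = 0.34 × 0.7071 = 0.2404
ln(S/K) + (r − q + σ²/2)T = ln(266/262) + (0.042 − 0.011 + 0.34²/2)·0.5 = 0.0152 + 0.0444 = 0.0596
d₁ = 0.0596 / 0.2404 = 0.2477 → 0.25
N(d₁) = N(0.25) = 0.5987
Δ_call = e^(−qT)·N(d₁) = 0.9945·0.5987 = 0.5954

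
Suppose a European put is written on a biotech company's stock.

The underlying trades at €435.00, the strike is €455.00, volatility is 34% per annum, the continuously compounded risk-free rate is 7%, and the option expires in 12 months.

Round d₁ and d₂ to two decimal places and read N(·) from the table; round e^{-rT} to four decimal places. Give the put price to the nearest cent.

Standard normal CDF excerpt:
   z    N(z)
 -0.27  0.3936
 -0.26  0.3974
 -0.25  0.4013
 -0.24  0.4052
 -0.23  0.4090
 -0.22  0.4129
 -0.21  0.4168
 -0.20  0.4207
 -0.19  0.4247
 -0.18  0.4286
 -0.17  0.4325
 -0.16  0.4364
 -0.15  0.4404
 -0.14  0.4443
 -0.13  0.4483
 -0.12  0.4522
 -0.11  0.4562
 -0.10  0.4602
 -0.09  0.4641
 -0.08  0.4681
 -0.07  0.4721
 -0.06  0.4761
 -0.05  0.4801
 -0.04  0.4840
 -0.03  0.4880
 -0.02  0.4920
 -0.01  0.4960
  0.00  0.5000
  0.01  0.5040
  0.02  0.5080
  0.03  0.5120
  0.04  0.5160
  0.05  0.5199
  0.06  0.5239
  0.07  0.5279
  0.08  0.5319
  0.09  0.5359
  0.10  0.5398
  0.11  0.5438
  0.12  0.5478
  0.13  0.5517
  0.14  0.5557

€52.74

T = 1;  σ√T = 0.3400
d₁ = [ln(435/455) + (0.07 + 0.34²/2)·1] / 0.3400 = [-0.0450 + 0.1278] / 0.3400 = 0.2437 → 0.24
d₂ = d₁ − σ√T = 0.2437 − 0.3400 = -0.0963 → -0.10
exp(−rT) = exp(−0.07·1) = 0.9324
N(−d₂) = N(0.10) = 0.5398;  N(−d₁) = N(-0.24) = 0.4052
P = 455·0.9324·0.5398 − 435·0.4052 = 229.0058 − 176.2620 = 52.7438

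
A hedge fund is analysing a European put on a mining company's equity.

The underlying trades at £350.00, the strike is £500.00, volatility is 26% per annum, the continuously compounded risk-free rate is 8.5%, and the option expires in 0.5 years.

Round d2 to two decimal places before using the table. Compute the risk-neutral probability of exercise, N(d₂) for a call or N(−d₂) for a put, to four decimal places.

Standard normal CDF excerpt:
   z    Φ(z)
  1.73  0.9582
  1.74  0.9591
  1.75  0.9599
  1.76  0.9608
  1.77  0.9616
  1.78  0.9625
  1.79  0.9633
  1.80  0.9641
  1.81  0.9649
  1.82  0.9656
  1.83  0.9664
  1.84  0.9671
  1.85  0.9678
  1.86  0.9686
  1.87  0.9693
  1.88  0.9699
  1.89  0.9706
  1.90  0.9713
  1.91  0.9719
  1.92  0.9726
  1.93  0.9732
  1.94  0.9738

σ√T = 0.26 × 0.7071 = 0.1838
d₁ = [ln(350/500) + (0.085 + 0.26²/2)·0.5] / 0.1838 = [-0.3567 + 0.0594] / 0.1838 = -1.6170 ≈ -1.62
d₂ = d₁ − σ√T = -1.6170 − 0.1838 = -1.8008 ≈ -1.80
Pr(exercise) under Q = N(−d₂) = N(1.80) = 0.9641

0.9641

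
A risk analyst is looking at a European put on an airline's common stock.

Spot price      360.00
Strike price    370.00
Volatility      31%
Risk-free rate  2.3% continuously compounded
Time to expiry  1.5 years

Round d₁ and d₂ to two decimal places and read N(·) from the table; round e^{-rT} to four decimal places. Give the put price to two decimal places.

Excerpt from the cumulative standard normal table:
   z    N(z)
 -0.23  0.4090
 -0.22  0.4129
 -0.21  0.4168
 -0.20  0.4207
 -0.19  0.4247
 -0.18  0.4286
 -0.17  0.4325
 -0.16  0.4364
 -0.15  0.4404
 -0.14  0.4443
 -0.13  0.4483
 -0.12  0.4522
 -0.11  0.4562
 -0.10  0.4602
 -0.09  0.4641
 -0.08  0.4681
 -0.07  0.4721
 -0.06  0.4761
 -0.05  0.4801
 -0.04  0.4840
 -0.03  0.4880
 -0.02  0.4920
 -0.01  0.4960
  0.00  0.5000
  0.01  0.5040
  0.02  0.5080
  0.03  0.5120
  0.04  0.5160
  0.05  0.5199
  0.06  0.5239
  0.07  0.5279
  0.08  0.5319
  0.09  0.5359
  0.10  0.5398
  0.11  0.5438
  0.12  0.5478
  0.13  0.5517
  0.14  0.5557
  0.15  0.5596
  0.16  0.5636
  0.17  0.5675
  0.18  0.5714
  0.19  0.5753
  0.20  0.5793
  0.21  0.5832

T = 1.5;  σ√T = 0.3797
ln(S/K) + (r + σ²/2)T = ln(360/370) + (0.023 + 0.31²/2)·1.5 = -0.0274 + 0.1066 = 0.0792
d₁ = 0.0792 / 0.3797 = 0.2085 which rounds to 0.21
d₂ = d₁ − σ√T = 0.2085 − 0.3797 = -0.1711 which rounds to -0.17
e^(−rT) = e^(−0.023·1.5) = 0.9661
P = 370·0.9661·N(0.17) − 360·N(-0.21) = 370·0.9661·0.5675 − 360·0.4168 = 202.8568 − 150.0480 = 52.8088

52.81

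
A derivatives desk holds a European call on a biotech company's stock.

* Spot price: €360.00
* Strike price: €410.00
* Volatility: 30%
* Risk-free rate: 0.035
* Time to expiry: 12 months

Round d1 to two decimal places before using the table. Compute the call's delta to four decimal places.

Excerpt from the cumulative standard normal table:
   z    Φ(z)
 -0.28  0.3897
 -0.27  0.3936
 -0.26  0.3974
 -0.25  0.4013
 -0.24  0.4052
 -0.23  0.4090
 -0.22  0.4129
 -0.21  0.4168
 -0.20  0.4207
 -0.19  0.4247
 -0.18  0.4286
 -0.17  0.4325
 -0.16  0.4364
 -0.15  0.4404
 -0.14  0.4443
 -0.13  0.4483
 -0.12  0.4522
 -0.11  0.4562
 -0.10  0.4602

σ√T = 0.3 × 1.0000 = 0.3000
d₁ = [ln(360/410) + (0.035 + 0.3²/2)·1] / 0.3000 = [-0.1301 + 0.0800] / 0.3000 = -0.1668 ≈ -0.17
N(d₁) = N(-0.17) = 0.4325
Δ_call = N(d₁) = 0.4325

0.4325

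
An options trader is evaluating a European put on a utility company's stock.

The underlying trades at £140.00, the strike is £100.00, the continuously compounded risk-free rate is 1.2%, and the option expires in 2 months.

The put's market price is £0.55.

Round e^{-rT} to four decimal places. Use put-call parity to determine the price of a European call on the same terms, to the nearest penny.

£40.75

exp(−rT) = exp(−0.012·0.1667) = 0.9980
Put-call parity: C − P = S − K·e^(−rT) = 140 − 100·0.9980 = 140 − 99.8000 = 40.2000
C = P + (C − P) = 0.55 + (40.2000) = 40.7500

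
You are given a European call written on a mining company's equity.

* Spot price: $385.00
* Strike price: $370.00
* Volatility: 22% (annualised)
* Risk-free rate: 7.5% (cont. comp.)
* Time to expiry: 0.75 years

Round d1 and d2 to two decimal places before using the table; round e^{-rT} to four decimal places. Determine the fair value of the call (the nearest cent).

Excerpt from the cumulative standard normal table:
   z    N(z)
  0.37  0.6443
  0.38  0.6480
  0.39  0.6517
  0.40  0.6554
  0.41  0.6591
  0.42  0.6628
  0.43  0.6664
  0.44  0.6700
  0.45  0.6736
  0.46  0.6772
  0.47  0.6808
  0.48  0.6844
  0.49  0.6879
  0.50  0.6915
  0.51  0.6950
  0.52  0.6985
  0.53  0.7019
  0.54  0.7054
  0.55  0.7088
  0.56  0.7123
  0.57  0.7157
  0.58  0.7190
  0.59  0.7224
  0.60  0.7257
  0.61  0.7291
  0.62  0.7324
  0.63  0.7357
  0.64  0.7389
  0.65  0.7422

$48.87

σ√T = 0.22·√0.75 = 0.1905
d₁ = [ln(385/370) + (0.075 + ½·0.22²)·0.75] / (σ√T) = (0.0397 + 0.0744) / 0.1905 = 0.5991 ≈ 0.60
d₂ = 0.5991 − 0.1905 = 0.4086 ≈ 0.41
e^(−rT) = e^(−0.075·0.75) = 0.9453
N(d₁) = N(0.60) = 0.7257;  N(d₂) = N(0.41) = 0.6591
C = 385·0.7257 − 370·0.9453·0.6591 = 279.3945 − 230.5275 = 48.8670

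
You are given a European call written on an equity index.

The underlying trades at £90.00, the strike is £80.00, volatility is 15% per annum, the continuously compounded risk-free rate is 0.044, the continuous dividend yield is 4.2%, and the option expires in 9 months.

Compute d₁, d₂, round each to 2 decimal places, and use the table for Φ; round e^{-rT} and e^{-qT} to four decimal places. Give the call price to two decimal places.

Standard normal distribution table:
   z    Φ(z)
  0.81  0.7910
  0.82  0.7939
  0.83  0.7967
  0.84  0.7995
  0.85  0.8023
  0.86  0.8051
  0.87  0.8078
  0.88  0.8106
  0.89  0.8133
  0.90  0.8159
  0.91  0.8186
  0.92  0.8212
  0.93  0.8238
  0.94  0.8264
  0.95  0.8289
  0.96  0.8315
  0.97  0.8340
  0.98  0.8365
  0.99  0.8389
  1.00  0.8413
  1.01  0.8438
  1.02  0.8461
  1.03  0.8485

£10.85

σ√T = 0.15 × 0.8660 = 0.1299
ln(S/K) + (r − q + σ²/2)T = ln(90/80) + (0.044 − 0.042 + 0.15²/2)·0.75 = 0.1178 + 0.0099 = 0.1277
d₁ = 0.1277 / 0.1299 = 0.9832 ⇒ 0.98
d₂ = d₁ − σ√T = 0.9832 − 0.1299 = 0.8533 ⇒ 0.85
e^(−qT) = e^(−0.042·0.75) = 0.9690;  e^(−rT) = e^(−0.044·0.75) = 0.9675
N(d₁) = N(0.98) = 0.8365;  N(d₂) = N(0.85) = 0.8023
C = 90·0.9690·0.8365 − 80·0.9675·0.8023 = 72.9512 − 62.0980 = 10.8531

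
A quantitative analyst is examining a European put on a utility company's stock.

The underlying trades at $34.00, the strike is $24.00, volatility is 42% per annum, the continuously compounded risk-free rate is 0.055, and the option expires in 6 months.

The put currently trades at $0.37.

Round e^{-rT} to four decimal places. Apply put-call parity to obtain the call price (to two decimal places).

e^(−rT) = e^(−0.055·0.5) = 0.9729
Put-call parity: C − P = S − K·e^(−rT) = 34 − 24·0.9729 = 34 − 23.3496 = 10.6504
C = P + (C − P) = 0.37 + (10.6504) = 11.0204

$11.02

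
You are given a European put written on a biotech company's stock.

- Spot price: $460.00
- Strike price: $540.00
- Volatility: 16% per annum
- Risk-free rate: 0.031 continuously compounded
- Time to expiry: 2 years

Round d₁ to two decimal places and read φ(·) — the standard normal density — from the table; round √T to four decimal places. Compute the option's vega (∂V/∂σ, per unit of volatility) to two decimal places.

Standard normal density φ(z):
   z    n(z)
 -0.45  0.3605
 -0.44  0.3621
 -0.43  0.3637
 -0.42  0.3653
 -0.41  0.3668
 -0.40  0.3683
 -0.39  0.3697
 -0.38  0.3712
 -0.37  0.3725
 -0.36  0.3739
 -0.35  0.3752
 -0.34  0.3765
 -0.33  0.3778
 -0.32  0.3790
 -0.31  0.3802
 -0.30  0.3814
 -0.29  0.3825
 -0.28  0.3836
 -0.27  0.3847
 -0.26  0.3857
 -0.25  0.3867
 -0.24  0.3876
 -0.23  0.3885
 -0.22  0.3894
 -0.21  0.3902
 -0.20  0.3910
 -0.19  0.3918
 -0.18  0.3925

T = 2;  σ√T = 0.2263
ln(S/K) + (r + σ²/2)T = ln(460/540) + (0.031 + 0.16²/2)·2 = -0.1603 + 0.0876 = -0.0727
d₁ = -0.0727 / 0.2263 = -0.3215 ≈ -0.32
√T = √2 = 1.4142
φ(d₁) = φ(-0.32) = 0.3790
vega = S·φ(d₁)·√T = 460·0.3790·1.4142 = 246.5516
(The call has the same vega.)

246.55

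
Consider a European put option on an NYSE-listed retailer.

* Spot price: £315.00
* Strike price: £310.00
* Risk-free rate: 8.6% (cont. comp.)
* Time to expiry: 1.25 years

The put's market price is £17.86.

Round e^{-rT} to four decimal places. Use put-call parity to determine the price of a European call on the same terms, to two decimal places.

£54.45

exp(−rT) = exp(−0.086·1.25) = 0.8981
Put-call parity: C − P = S − K·e^(−rT) = 315 − 310·0.8981 = 315 − 278.4110 = 36.5890
C = P + (C − P) = 17.86 + (36.5890) = 54.4490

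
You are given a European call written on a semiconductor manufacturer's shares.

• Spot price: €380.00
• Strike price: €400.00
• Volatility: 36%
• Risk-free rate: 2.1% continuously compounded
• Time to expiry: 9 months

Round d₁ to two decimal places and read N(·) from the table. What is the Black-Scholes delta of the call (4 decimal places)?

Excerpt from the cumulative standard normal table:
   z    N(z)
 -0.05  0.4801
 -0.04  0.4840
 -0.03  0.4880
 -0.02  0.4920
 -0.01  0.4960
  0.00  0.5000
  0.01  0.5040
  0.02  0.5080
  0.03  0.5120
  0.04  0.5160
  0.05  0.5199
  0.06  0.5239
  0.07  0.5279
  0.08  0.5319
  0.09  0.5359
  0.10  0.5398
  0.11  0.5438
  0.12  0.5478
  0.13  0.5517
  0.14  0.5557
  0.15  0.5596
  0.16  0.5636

0.5160

σ√T = 0.36·√0.75 = 0.3118
d₁ = [ln(380/400) + (0.021 + 0.36²/2)·0.75] / 0.3118 = [-0.0513 + 0.0644] / 0.3118 = 0.0419 → 0.04
N(d₁) = N(0.04) = 0.5160
Δ_call = N(d₁) = 0.5160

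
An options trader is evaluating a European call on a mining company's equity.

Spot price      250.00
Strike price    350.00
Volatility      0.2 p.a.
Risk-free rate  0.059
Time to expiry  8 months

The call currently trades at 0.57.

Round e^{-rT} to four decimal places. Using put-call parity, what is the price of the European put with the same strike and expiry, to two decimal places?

87.06

exp(−rT) = exp(−0.059·0.6667) = 0.9614
Put-call parity: C − P = S − K·e^(−rT) = 250 − 350·0.9614 = 250 − 336.4900 = -86.4900
P = C − (C − P) = 0.57 − (-86.4900) = 87.0600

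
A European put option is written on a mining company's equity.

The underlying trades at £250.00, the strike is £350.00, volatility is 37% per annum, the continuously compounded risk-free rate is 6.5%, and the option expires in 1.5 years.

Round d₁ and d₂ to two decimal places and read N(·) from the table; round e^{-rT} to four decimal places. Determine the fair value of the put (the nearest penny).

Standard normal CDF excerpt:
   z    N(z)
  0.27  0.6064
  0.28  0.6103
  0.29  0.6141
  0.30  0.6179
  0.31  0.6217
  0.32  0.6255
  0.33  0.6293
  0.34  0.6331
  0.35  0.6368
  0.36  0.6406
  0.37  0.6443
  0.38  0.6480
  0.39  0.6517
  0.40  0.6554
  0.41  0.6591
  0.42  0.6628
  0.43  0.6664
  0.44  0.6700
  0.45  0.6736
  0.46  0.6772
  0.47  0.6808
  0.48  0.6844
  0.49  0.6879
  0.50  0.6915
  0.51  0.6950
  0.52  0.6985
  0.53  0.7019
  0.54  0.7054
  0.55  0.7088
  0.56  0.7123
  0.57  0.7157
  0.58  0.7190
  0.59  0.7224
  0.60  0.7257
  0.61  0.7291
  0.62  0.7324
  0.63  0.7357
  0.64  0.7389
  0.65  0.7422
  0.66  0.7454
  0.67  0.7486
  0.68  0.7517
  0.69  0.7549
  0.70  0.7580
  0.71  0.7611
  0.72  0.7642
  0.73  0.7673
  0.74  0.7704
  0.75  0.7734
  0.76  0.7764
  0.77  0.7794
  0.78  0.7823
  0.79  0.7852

T = 1.5;  σ√T = 0.4532
ln(S/K) + (r + σ²/2)T = ln(250/350) + (0.065 + 0.37²/2)·1.5 = -0.3365 + 0.2002 = -0.1363
d₁ = -0.1363 / 0.4532 = -0.3008 ⇒ -0.30
d₂ = d₁ − σ√T = -0.3008 − 0.4532 = -0.7539 ⇒ -0.75
e^(−rT) = e^(−0.065·1.5) = 0.9071
N(−d₂) = N(0.75) = 0.7734;  N(−d₁) = N(0.30) = 0.6179
P = 350·0.9071·0.7734 − 250·0.6179 = 245.5429 − 154.4750 = 91.0679

£91.07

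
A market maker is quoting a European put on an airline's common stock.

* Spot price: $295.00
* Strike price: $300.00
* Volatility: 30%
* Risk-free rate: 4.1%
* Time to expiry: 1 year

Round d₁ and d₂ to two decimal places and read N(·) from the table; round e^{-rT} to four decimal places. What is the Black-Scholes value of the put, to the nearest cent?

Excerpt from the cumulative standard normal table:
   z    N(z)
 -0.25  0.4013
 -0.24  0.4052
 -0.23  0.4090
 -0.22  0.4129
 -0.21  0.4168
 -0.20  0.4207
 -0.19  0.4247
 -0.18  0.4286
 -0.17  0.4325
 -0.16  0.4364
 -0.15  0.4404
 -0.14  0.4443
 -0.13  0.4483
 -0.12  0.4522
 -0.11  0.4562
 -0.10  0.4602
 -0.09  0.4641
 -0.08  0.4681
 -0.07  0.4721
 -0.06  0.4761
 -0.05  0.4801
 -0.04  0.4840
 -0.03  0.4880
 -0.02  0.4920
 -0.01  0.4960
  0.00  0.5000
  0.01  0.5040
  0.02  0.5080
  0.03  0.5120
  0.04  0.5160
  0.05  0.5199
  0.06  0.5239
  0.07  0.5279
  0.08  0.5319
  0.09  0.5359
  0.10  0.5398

$31.35

T = 1;  σ√T = 0.3000
d₁ = [ln(295/300) + (0.041 + 0.3²/2)·1] / 0.3000 = [-0.0168 + 0.0860] / 0.3000 = 0.2306 → 0.23
d₂ = d₁ − σ√T = 0.2306 − 0.3000 = -0.0694 → -0.07
e^(−rT) = e^(−0.041·1) = 0.9598
N(−d₂) = N(0.07) = 0.5279;  N(−d₁) = N(-0.23) = 0.4090
P = 300·0.9598·0.5279 − 295·0.4090 = 152.0035 − 120.6550 = 31.3485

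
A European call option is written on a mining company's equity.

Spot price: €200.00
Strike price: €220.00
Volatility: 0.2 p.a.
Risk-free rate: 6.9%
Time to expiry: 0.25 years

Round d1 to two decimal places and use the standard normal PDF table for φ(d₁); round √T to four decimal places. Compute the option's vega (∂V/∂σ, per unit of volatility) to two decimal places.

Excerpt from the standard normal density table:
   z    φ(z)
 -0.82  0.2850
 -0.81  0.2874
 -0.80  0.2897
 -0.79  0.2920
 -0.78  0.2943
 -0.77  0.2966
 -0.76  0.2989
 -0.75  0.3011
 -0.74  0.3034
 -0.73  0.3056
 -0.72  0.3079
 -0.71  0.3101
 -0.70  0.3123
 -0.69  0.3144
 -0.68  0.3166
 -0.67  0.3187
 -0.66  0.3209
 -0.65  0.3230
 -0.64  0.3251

T = 0.25;  σ√T = 0.1000
d₁ = [ln(200/220) + (0.069 + ½·0.2²)·0.25] / (σ√T) = (-0.0953 + 0.0223) / 0.1000 = -0.7306 ≈ -0.73
√T = √0.25 = 0.5000
φ(d₁) = φ(-0.73) = 0.3056
vega = S·φ(d₁)·√T = 200·0.3056·0.5000 = 30.5600
(The put has the same vega.)

30.56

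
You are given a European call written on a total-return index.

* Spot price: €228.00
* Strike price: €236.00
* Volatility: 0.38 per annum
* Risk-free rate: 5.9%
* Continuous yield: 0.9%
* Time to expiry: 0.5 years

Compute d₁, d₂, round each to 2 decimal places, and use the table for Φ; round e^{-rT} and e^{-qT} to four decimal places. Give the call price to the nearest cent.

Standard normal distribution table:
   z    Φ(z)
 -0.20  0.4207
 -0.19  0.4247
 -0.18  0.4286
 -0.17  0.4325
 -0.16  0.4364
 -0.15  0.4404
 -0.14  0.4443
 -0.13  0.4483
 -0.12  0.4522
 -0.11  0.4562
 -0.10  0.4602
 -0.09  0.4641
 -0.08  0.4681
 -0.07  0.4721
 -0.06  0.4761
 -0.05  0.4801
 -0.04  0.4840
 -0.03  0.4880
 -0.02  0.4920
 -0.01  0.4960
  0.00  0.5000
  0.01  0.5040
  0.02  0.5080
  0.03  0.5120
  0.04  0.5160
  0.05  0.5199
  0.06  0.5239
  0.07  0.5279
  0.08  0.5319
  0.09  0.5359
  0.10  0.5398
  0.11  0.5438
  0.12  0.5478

€23.42

σ√T = 0.38·√0.5 = 0.2687
d₁ = [ln(228/236) + (0.059 − 0.009 + 0.38²/2)·0.5] / 0.2687 = [-0.0345 + 0.0611] / 0.2687 = 0.0990 → 0.10
d₂ = d₁ − σ√T = 0.0990 − 0.2687 = -0.1697 → -0.17
e^(−qT) = e^(−0.009·0.5) = 0.9955;  e^(−rT) = e^(−0.059·0.5) = 0.9709
C = 228·0.9955·N(0.10) − 236·0.9709·N(-0.17) = 228·0.9955·0.5398 − 236·0.9709·0.4325 = 122.5206 − 99.0998 = 23.4208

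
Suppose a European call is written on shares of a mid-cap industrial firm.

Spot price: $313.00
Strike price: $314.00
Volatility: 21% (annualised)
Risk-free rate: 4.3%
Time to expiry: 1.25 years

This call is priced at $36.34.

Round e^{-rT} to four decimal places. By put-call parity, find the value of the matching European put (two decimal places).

e^(−rT) = e^(−0.043·1.25) = 0.9477
Put-call parity: C − P = S − K·e^(−rT) = 313 − 314·0.9477 = 313 − 297.5778 = 15.4222
P = C − (C − P) = 36.34 − (15.4222) = 20.9178

$20.92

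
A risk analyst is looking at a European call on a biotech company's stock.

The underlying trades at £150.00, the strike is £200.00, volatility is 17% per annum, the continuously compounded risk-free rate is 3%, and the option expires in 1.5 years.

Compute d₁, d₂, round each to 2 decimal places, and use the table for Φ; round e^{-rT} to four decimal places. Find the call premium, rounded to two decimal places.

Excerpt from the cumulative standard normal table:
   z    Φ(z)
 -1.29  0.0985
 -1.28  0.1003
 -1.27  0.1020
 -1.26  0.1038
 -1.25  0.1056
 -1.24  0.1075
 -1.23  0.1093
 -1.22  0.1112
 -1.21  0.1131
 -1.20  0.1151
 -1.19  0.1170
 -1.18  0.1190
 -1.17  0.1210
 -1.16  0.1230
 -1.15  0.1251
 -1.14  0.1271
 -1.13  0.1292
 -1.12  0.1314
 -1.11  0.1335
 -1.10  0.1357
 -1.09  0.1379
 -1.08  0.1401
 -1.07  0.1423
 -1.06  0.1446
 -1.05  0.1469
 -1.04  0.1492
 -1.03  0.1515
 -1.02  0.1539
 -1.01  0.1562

£2.19

T = 1.5;  σ√T = 0.2082
d₁ = [ln(150/200) + (0.03 + 0.17²/2)·1.5] / 0.2082 = [-0.2877 + 0.0667] / 0.2082 = -1.0615 ≈ -1.06
d₂ = d₁ − σ√T = -1.0615 − 0.2082 = -1.2697 ≈ -1.27
e^(−rT) = e^(−0.03·1.5) = 0.9560
C = 150·N(-1.06) − 200·0.9560·N(-1.27) = 150·0.1446 − 200·0.9560·0.1020 = 21.6900 − 19.5024 = 2.1876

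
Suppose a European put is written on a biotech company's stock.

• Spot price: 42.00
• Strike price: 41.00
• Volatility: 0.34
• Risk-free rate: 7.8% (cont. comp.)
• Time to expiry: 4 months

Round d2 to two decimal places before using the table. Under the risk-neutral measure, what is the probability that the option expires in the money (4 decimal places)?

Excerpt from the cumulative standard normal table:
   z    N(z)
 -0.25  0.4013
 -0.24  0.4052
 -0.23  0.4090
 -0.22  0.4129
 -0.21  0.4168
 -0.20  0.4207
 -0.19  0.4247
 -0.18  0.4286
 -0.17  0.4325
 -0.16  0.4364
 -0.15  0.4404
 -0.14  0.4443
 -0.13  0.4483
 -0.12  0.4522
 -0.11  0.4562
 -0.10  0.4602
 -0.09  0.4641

σ√T = 0.34·√0.3333 = 0.1963
d₁ = [ln(42/41) + (0.078 + ½·0.34²)·0.3333] / (σ√T) = (0.0241 + 0.0453) / 0.1963 = 0.3534 ≈ 0.35
d₂ = 0.3534 − 0.1963 = 0.1571 ≈ 0.16
Risk-neutral Pr[S_T < K] = N(−d₂) = N(-0.16) = 0.4364

0.4364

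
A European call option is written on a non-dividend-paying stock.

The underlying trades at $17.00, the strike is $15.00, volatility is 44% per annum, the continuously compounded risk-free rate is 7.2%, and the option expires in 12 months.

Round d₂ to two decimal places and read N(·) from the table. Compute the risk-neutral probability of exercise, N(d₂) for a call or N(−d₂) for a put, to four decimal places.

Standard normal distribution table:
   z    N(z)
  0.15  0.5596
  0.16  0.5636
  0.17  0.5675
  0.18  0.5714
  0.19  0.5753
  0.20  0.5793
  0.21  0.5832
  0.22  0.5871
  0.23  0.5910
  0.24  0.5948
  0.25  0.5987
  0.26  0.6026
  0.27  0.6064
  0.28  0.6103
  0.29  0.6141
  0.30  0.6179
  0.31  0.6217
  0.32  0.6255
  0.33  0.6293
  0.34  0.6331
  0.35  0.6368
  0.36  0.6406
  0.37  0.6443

0.5910

σ√T = 0.44·√1 = 0.4400
ln(S/K) + (r + σ²/2)T = ln(17/15) + (0.072 + 0.44²/2)·1 = 0.1252 + 0.1688 = 0.2940
d₁ = 0.2940 / 0.4400 = 0.6681 ≈ 0.67
d₂ = d₁ − σ√T = 0.6681 − 0.4400 = 0.2281 ≈ 0.23
Pr(exercise) under Q = N(d₂) = 0.5910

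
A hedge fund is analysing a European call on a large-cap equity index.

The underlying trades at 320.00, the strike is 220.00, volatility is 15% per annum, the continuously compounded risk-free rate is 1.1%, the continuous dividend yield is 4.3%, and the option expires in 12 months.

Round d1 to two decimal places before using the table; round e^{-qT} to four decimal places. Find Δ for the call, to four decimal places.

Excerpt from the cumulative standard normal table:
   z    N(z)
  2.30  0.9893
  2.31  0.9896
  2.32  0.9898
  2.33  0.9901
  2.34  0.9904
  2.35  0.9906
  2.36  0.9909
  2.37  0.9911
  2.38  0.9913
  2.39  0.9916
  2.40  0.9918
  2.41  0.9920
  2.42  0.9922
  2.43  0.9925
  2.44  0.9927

T = 1;  σ√T = 0.1500
ln(S/K) + (r − q + σ²/2)T = ln(320/220) + (0.011 − 0.043 + 0.15²/2)·1 = 0.3747 − 0.0208 = 0.3539
d₁ = 0.3539 / 0.1500 = 2.3596 ⇒ 2.36
N(d₁) = N(2.36) = 0.9909
Δ_call = e^(−qT)·N(d₁) = 0.9579·0.9909 = 0.9492

0.9492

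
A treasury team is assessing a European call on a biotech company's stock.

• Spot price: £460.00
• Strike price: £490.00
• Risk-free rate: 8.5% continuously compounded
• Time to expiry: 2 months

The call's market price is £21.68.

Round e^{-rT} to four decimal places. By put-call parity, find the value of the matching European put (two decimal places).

£44.77

e^(−rT) = e^(−0.085·0.1667) = 0.9859
Put-call parity: C − P = S − K·e^(−rT) = 460 − 490·0.9859 = 460 − 483.0910 = -23.0910
P = C − (C − P) = 21.68 − (-23.0910) = 44.7710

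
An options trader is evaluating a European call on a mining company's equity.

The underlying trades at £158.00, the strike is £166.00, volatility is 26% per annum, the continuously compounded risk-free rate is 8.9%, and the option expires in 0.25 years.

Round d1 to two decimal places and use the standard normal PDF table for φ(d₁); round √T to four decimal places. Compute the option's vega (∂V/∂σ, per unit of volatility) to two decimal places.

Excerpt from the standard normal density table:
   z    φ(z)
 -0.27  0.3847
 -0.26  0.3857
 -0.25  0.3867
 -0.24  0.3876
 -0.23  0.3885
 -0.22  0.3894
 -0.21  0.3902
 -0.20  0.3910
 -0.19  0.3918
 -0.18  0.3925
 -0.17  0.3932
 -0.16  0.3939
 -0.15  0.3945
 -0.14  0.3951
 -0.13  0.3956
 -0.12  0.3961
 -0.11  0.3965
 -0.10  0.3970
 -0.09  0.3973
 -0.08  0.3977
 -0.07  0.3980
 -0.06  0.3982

σ√T = 0.26·√0.25 = 0.1300
ln(S/K) + (r + σ²/2)T = ln(158/166) + (0.089 + 0.26²/2)·0.25 = -0.0494 + 0.0307 = -0.0187
d₁ = -0.0187 / 0.1300 = -0.1438 ≈ -0.14
√T = √0.25 = 0.5000
φ(d₁) = φ(-0.14) = 0.3951
vega = S·φ(d₁)·√T = 158·0.3951·0.5000 = 31.2129

31.21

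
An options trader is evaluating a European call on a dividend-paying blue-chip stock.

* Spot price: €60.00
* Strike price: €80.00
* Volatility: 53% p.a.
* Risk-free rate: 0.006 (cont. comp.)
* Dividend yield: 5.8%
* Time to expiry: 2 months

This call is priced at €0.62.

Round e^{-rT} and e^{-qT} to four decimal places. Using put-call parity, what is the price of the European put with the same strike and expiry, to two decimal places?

€21.12

exp(−qT) = exp(−0.058·0.1667) = 0.9904;  exp(−rT) = exp(−0.006·0.1667) = 0.9990
Put-call parity: C − P = S·e^(−qT) − K·e^(−rT) = 60·0.9904 − 80·0.9990 = 59.4240 − 79.9200 = -20.4960
P = C − (C − P) = 0.62 − (-20.4960) = 21.1160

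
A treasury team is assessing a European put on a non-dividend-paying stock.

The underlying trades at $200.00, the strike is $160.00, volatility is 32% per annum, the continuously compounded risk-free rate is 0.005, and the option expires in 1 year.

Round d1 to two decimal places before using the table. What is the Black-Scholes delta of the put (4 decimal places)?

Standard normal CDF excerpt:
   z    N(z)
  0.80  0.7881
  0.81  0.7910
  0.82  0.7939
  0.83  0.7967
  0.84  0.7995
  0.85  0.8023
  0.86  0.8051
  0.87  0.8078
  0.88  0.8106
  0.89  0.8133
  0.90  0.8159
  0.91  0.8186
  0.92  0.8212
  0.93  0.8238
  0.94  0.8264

T = 1;  σ√T = 0.3200
d₁ = [ln(200/160) + (0.005 + 0.32²/2)·1] / 0.3200 = [0.2231 + 0.0562] / 0.3200 = 0.8729 ≈ 0.87
N(d₁) = N(0.87) = 0.8078
Δ_put = N(d₁) − 1 = 0.8078 − 1 = -0.1922

-0.1922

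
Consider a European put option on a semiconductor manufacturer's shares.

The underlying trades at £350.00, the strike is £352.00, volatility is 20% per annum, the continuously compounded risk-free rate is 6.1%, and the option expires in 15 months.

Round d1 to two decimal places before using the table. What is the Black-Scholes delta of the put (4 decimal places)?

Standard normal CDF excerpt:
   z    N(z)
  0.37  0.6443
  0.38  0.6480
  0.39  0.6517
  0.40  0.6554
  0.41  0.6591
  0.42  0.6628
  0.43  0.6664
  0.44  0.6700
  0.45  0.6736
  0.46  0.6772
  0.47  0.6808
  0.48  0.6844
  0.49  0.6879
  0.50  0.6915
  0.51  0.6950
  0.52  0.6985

T = 1.25;  σ√T = 0.2236
d₁ = [ln(350/352) + (0.061 + ½·0.2²)·1.25] / (σ√T) = (-0.0057 + 0.1013) / 0.2236 = 0.4273 which rounds to 0.43
N(d₁) = N(0.43) = 0.6664
Δ_put = N(d₁) − 1 = 0.6664 − 1 = -0.3336

-0.3336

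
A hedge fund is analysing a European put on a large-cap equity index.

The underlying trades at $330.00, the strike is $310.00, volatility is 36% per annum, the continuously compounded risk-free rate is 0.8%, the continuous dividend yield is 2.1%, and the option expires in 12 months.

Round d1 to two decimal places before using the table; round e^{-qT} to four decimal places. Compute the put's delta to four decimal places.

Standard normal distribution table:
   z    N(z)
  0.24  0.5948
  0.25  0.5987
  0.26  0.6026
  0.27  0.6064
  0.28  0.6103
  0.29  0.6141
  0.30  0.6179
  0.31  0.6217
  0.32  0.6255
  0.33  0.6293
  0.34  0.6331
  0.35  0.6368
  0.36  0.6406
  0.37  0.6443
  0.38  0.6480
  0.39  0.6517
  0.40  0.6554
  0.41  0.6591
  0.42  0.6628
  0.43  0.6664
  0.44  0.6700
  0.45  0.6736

-0.3667

T = 1;  σ√T = 0.3600
d₁ = [ln(330/310) + (0.008 − 0.021 + ½·0.36²)·1] / (σ√T) = (0.0625 + 0.0518) / 0.3600 = 0.3176 → 0.32
N(d₁) = N(0.32) = 0.6255
Δ_put = e^(−qT)·(N(d₁) − 1) = 0.9792·(0.6255 − 1) = -0.3667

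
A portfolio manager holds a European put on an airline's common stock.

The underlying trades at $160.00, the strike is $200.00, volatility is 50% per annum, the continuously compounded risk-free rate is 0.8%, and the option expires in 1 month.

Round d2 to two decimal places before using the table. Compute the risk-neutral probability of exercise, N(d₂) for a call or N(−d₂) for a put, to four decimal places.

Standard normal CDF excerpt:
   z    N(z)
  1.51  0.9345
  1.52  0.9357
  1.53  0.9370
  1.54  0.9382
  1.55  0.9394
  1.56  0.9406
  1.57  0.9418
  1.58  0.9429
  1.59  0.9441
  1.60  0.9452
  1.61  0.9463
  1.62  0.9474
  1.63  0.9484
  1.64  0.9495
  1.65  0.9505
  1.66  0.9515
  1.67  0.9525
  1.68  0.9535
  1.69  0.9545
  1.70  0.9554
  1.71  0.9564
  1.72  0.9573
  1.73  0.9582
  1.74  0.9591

σ√T = 0.5 × 0.2887 = 0.1443
ln(S/K) + (r + σ²/2)T = ln(160/200) + (0.008 + 0.5²/2)·0.08333 = -0.2231 + 0.0111 = -0.2121
d₁ = -0.2121 / 0.1443 = -1.4692 → -1.47
d₂ = d₁ − σ√T = -1.4692 − 0.1443 = -1.6135 → -1.61
Pr(exercise) under Q = N(−d₂) = N(1.61) = 0.9463

0.9463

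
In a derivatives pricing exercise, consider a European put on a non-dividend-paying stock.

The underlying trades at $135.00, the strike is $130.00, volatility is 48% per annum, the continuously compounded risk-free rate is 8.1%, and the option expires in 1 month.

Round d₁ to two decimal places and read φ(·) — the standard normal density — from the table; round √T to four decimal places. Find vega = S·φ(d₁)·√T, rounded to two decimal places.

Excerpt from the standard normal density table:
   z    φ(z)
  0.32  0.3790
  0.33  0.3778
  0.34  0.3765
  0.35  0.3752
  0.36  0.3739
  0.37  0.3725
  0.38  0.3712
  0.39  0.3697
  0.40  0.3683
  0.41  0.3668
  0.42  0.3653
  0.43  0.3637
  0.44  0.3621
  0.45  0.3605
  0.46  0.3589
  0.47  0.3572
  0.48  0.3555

σ√T = 0.48·√0.08333 = 0.1386
d₁ = [ln(135/130) + (0.081 + 0.48²/2)·0.08333] / 0.1386 = [0.0377 + 0.0163] / 0.1386 = 0.3904 ≈ 0.39
√T = √0.08333 = 0.2887
φ(d₁) = φ(0.39) = 0.3697
vega = S·φ(d₁)·√T = 135·0.3697·0.2887 = 14.4089
(Call and put vega coincide under Black-Scholes.)

14.41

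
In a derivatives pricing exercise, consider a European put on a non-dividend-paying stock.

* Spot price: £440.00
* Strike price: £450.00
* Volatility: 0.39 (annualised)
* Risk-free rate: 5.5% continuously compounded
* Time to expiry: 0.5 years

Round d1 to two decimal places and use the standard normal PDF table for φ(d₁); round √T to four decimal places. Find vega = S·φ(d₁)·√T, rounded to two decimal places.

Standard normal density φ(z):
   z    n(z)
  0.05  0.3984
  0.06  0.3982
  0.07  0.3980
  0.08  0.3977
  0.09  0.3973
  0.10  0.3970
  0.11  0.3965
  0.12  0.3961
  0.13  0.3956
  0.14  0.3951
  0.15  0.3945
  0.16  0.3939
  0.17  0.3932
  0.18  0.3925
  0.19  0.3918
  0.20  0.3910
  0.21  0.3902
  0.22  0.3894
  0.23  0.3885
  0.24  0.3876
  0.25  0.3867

σ√T = 0.39 × 0.7071 = 0.2758
ln(S/K) + (r + σ²/2)T = ln(440/450) + (0.055 + 0.39²/2)·0.5 = -0.0225 + 0.0655 = 0.0431
d₁ = 0.0431 / 0.2758 = 0.1561 ≈ 0.16
√T = √0.5 = 0.7071
φ(d₁) = φ(0.16) = 0.3939
vega = S·φ(d₁)·√T = 440·0.3939·0.7071 = 122.5517

122.55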